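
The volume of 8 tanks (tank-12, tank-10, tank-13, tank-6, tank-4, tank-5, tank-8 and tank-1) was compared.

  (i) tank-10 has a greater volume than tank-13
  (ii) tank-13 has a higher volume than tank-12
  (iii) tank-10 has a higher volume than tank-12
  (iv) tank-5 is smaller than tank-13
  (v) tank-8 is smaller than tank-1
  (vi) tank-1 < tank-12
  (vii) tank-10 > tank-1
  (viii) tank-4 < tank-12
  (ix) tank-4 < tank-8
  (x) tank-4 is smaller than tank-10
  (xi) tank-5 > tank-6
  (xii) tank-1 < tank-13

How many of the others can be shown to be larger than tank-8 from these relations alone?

Directly above tank-8: tank-1.
One step further: tank-12, tank-13, tank-10 (4 so far).
Nothing else is reachable above tank-8; 4 in all.

4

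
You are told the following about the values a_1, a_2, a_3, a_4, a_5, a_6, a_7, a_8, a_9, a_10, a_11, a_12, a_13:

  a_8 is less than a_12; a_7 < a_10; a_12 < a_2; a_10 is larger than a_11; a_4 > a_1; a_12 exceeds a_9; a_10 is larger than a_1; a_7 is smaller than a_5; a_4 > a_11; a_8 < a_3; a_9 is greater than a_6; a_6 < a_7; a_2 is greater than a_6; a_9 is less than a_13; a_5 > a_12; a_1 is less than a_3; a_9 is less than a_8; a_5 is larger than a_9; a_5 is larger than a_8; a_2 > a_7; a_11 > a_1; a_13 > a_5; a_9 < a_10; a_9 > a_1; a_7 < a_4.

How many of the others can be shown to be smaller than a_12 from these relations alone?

The elements the relations force below a_12 are a_6, a_1, a_9, a_8 — no chain reaches any other.
That is 4.

4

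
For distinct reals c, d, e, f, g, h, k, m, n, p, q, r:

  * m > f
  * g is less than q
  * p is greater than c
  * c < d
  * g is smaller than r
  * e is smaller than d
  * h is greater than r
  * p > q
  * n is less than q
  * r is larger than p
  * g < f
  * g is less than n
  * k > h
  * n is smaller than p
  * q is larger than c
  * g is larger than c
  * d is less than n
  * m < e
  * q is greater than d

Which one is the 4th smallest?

Chaining the given pairs: c < g < f < m < e < d < n < q < p < r < h < k.
Counting 4 from the smallest end gives m.

m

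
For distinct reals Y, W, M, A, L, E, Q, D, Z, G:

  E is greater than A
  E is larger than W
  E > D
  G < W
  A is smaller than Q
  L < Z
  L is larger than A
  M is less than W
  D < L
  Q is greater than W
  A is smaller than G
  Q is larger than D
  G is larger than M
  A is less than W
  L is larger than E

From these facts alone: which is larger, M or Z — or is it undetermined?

M < W < E < L < Z, by transitivity through W, E, L.
So Z is larger.

Z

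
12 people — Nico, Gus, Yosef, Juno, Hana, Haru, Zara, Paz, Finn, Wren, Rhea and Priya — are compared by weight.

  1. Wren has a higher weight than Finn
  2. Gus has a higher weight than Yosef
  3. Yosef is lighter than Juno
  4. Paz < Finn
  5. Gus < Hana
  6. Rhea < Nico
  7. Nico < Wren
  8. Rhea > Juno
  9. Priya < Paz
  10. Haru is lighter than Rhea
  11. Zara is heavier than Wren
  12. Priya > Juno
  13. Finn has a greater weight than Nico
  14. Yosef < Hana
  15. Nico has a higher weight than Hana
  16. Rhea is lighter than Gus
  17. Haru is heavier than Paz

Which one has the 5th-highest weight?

Hana

Piecing the relations together gives one ordering: Yosef < Juno < Priya < Paz < Haru < Rhea < Gus < Hana < Nico < Finn < Wren < Zara.
The 5th largest is Hana.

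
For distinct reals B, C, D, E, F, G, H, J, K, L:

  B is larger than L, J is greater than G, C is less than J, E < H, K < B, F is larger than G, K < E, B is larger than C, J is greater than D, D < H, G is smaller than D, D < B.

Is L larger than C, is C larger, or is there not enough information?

Following every chain through L: above L we get B.
C is not reached, and no chain runs the other way from C to L.
So the given relations leave the order of L and C undetermined.

undetermined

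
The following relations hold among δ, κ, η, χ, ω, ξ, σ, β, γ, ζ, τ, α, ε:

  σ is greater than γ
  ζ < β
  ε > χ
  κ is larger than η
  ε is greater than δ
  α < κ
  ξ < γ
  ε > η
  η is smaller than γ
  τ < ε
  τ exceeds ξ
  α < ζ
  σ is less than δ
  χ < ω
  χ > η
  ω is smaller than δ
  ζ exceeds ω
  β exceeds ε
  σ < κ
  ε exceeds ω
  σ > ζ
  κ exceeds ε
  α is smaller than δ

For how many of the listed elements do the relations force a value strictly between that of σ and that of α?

Chaining upward from α reaches: ζ, δ, ε, β, κ.
Chaining downward from σ reaches: η, ξ, χ, γ, ω, ζ.
Strictly between α and σ are those in both lists: ζ — 1 element.

1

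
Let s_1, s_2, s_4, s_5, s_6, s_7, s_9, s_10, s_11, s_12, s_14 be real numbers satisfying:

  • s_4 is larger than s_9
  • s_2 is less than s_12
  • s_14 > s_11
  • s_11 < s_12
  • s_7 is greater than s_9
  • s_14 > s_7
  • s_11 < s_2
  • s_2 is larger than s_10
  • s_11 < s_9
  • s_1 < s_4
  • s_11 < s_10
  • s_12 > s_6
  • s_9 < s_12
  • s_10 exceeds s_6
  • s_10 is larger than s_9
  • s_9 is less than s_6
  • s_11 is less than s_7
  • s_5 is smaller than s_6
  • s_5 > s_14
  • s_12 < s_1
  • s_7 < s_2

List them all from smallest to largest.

s_11 < s_9 < s_7 < s_14 < s_5 < s_6 < s_10 < s_2 < s_12 < s_1 < s_4

The consecutive links are each given: s_11 < s_9; s_9 < s_7; s_7 < s_14; s_14 < s_5; s_5 < s_6; s_6 < s_10; s_10 < s_2; s_2 < s_12; s_12 < s_1; s_1 < s_4.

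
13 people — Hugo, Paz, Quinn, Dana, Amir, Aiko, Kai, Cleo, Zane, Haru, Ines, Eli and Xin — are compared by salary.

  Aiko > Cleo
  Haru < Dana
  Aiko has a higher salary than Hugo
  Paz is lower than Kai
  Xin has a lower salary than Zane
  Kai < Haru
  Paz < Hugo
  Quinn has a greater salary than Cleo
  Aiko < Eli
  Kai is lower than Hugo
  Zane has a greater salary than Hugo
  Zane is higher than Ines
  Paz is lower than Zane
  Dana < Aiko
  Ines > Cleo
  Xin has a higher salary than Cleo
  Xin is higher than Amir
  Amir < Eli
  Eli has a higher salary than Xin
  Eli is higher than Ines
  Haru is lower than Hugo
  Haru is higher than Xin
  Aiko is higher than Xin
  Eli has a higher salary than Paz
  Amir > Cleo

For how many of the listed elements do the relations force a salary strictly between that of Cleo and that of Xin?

The relations place Cleo below Xin. An element lies strictly between them when it is forced above Cleo and also forced below Xin.
Above Cleo: {Amir, Haru, Quinn, Hugo, Dana, Ines, Aiko, Eli, Zane}. Below Xin: {Amir}.
Intersection: {Amir} — 1.

1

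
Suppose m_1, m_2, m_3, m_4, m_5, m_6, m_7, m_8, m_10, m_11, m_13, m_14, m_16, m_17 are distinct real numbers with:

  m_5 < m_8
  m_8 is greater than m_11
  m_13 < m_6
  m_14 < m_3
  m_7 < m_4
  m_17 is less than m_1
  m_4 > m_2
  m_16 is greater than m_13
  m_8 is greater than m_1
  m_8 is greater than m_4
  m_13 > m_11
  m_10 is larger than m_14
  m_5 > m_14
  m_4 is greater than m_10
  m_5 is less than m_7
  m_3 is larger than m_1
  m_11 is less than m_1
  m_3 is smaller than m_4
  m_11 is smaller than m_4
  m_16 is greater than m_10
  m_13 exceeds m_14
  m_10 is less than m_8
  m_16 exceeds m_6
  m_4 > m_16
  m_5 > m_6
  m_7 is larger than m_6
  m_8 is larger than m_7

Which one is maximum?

m_8

m_14 is not greatest since m_14 < m_13; m_11 is not greatest since m_11 < m_4; m_13 is not greatest since m_13 < m_6; m_17 is not greatest since m_17 < m_1; m_6 is not greatest since m_6 < m_7; m_1 is not greatest since m_1 < m_8; m_10 is not greatest since m_10 < m_4; m_16 is not greatest since m_16 < m_4; m_3 is not greatest since m_3 < m_4; m_2 is not greatest since m_2 < m_4; m_5 is not greatest since m_5 < m_7; m_7 is not greatest since m_7 < m_8; m_4 is not greatest since m_4 < m_8.
Only m_8 has nothing above it, so m_8 is the maximum.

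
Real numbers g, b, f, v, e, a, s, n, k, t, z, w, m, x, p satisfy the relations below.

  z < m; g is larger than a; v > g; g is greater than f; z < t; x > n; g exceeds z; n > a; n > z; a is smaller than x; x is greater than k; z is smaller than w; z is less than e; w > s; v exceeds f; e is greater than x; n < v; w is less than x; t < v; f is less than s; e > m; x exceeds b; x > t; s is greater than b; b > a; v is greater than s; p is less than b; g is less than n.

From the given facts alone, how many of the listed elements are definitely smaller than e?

From e the given relations immediately reach z, m, x.
From those, a, t, b, w, n, k — 9 in total.
From those, p, g, s — 12 in total.
From those, f — 13 in total.
Nothing else is reachable below e; 13 in all.

13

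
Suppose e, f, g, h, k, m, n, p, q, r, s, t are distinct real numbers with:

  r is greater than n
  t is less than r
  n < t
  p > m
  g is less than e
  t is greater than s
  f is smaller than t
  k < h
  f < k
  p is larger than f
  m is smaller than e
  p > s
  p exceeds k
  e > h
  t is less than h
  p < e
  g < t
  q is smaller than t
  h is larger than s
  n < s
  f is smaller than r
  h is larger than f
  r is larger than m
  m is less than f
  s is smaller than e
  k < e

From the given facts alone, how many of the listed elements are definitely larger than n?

6

From n the given relations immediately reach s, t, r.
From those, p, h, e — 6 in total.
No other element is forced above n by the given relations, so the count is 6.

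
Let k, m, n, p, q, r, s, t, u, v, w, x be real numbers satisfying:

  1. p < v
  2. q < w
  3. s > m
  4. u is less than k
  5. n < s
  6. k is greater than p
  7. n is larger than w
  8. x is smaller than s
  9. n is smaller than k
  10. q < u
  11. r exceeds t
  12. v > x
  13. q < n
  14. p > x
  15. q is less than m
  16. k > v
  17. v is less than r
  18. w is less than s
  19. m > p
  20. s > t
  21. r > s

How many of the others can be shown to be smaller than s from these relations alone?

From s the given relations immediately reach x, t, w, n, m.
From those, q, p — 7 in total.
Nothing else is reachable below s; 7 in all.

7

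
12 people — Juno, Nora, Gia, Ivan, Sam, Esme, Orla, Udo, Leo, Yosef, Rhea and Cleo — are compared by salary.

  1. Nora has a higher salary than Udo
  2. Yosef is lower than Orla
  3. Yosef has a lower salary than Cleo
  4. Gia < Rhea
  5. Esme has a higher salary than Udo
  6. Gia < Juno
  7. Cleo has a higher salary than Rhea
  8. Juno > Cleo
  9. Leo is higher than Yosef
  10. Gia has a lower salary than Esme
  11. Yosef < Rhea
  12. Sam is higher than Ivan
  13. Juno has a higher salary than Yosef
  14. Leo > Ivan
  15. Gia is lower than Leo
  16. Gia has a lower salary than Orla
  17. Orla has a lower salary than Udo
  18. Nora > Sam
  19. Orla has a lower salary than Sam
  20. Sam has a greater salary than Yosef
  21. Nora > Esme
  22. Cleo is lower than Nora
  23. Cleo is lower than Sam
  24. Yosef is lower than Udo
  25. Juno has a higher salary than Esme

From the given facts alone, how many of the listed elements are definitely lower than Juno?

Directly below Juno: Yosef, Gia, Cleo, Esme.
One step further: Udo, Rhea (6 so far).
One step further: Orla (7 so far).
No other element is forced below Juno by the given relations, so the count is 7.

7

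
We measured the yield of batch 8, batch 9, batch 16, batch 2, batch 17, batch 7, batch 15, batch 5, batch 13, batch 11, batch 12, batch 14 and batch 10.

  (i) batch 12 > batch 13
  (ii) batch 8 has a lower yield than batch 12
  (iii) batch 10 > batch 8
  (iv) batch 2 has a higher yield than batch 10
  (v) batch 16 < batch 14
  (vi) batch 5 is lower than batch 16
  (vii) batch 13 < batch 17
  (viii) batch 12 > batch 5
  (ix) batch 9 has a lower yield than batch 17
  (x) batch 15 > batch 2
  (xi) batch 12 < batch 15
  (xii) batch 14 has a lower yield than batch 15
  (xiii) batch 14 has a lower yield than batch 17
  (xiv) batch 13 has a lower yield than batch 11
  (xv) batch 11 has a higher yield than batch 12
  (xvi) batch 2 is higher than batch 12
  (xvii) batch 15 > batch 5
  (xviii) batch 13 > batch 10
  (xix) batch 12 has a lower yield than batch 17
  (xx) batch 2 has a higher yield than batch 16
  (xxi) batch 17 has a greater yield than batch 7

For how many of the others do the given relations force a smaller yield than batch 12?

From batch 12 the given relations immediately reach batch 8, batch 5, batch 13.
From those, batch 10 — 4 in total.
Nothing else is reachable below batch 12; 4 in all.

4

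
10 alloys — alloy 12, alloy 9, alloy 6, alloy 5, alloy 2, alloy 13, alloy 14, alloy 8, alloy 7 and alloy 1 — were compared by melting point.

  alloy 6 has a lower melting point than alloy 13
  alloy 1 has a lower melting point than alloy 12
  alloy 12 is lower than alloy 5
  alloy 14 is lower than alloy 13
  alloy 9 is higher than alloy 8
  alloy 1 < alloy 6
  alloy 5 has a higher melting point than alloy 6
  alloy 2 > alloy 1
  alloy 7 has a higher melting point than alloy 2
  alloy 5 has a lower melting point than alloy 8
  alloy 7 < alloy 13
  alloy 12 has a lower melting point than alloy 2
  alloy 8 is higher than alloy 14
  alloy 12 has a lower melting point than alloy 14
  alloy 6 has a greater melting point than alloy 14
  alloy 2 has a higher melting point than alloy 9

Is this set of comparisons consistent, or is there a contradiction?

The single ordering alloy 1 < alloy 12 < alloy 14 < alloy 6 < alloy 5 < alloy 8 < alloy 9 < alloy 2 < alloy 7 < alloy 13 satisfies every listed relation, so no contradiction arises.

consistent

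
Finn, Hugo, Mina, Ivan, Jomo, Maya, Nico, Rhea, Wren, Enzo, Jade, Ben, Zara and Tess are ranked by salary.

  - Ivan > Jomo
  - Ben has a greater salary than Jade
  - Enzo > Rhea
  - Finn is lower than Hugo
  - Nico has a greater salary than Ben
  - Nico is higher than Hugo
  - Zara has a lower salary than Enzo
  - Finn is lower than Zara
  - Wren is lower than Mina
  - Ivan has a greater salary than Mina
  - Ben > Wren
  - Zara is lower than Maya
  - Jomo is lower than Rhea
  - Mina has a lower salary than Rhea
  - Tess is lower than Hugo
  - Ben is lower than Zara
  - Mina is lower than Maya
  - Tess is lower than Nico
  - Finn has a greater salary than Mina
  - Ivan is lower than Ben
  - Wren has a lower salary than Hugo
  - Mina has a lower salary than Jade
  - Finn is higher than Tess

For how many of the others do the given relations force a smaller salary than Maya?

9

The elements the relations force below Maya are Tess, Wren, Mina, Jomo, Jade, Finn, Ivan, Ben, Zara — no chain reaches any other.
That is 9.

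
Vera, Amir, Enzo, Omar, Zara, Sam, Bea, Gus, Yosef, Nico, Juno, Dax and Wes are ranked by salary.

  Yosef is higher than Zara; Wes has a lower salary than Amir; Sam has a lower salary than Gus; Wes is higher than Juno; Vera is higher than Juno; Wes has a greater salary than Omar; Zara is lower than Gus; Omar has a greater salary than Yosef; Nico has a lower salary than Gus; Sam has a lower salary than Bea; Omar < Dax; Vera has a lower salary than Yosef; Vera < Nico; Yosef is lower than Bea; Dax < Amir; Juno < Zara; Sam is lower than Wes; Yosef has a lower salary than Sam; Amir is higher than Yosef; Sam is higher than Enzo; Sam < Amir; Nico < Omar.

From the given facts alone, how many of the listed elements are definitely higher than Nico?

From Nico the given relations immediately reach Omar, Gus.
From those, Wes, Dax — 4 in total.
From those, Amir — 5 in total.
No other element is forced above Nico by the given relations, so the count is 5.

5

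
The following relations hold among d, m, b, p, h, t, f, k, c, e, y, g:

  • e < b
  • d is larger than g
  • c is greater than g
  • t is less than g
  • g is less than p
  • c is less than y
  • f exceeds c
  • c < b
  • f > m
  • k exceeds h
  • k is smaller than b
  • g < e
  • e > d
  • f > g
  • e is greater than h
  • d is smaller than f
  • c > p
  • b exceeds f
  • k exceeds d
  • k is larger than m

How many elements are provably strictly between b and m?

2

Chaining upward from m reaches: f, k.
Chaining downward from b reaches: t, g, d, p, h, c, e, f, k.
Strictly between m and b are those in both lists: f, k — 2 elements.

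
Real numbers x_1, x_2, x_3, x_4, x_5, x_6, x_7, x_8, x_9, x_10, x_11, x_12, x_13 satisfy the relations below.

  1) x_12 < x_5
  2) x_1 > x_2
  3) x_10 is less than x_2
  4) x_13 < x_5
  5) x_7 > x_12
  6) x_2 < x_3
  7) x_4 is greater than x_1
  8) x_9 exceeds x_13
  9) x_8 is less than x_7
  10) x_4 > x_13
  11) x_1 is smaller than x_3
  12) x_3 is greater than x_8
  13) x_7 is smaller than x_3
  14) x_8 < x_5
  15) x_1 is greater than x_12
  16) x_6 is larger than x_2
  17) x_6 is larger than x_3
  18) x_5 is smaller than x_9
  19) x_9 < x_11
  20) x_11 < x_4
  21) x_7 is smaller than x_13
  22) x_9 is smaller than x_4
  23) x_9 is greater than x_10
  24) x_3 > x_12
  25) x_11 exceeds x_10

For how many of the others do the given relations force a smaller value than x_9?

6

From x_9 the given relations immediately reach x_10, x_13, x_5.
From those, x_8, x_12, x_7 — 6 in total.
No other element is forced below x_9 by the given relations, so the count is 6.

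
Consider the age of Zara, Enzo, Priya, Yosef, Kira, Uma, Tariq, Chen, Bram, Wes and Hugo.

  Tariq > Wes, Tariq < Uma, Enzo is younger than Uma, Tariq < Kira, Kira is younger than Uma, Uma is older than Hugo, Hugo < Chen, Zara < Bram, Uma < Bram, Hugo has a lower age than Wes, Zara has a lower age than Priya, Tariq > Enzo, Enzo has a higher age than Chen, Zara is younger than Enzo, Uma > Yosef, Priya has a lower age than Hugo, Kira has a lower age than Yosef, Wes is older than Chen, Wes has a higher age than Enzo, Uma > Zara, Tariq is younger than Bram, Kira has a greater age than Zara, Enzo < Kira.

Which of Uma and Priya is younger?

Chaining the given relations: Priya < Hugo < Chen < Enzo < Wes < Tariq < Kira < Uma.
So Priya < Uma; Priya is the younger of the two.

Priya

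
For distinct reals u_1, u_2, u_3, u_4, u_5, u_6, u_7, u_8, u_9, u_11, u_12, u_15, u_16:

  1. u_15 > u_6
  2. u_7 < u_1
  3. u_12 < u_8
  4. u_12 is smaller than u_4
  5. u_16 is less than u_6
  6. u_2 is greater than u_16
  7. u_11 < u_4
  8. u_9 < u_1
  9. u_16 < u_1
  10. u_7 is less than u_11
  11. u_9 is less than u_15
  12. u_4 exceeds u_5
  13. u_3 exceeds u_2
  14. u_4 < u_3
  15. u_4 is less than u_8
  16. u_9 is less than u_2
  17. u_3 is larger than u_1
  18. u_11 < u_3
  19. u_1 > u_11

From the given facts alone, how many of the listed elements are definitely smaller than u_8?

From u_8 the given relations immediately reach u_12, u_4.
From those, u_5, u_11 — 4 in total.
From those, u_7 — 5 in total.
Nothing else is reachable below u_8; 5 in all.

5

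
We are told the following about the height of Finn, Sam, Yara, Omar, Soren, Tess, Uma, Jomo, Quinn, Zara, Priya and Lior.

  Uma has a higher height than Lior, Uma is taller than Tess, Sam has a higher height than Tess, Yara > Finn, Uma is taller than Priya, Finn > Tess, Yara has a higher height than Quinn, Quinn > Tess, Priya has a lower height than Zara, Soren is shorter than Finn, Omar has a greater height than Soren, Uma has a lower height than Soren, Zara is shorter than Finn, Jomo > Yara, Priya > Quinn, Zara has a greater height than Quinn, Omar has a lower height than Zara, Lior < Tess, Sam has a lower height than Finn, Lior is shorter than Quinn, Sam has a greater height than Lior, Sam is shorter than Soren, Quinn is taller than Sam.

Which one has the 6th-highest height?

Soren

Chaining the given pairs: Lior < Tess < Sam < Quinn < Priya < Uma < Soren < Omar < Zara < Finn < Yara < Jomo.
Counting 6 from the largest end gives Soren.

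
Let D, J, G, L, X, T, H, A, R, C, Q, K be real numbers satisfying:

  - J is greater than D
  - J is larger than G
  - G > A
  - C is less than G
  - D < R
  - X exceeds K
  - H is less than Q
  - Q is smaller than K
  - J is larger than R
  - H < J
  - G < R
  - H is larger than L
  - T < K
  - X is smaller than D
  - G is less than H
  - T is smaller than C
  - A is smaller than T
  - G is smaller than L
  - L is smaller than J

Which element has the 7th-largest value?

Piecing the relations together gives one ordering: A < T < C < G < L < H < Q < K < X < D < R < J.
Counting 7 from the largest end gives H.

H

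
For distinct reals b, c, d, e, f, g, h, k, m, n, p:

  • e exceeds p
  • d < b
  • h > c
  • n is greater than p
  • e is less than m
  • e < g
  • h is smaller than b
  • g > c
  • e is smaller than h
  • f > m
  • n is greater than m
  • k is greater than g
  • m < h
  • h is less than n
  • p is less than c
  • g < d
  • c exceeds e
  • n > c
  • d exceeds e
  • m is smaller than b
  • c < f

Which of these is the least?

p

Chaining upward from p: directly above it, e, c, n; then m, h, g, d, f; then k, b.
That covers every other element, and nothing is given below p, so p is the least.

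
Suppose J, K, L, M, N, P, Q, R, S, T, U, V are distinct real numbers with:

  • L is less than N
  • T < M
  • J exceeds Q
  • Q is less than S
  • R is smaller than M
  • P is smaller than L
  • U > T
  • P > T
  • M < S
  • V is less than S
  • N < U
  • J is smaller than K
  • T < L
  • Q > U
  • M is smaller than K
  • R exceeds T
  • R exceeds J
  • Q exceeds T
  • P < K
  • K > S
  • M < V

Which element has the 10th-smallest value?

Chaining the given pairs: T < P < L < N < U < Q < J < R < M < V < S < K.
The 10th smallest is V.

V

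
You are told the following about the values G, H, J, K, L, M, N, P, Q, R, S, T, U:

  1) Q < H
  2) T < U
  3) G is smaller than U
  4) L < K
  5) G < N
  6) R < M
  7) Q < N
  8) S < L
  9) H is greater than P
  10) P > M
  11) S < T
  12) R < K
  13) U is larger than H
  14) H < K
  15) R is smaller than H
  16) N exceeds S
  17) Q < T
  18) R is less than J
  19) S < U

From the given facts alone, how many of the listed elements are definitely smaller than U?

From U the given relations immediately reach S, T, H, G.
From those, Q, R, P — 7 in total.
From those, M — 8 in total.
Nothing else is reachable below U; 8 in all.

8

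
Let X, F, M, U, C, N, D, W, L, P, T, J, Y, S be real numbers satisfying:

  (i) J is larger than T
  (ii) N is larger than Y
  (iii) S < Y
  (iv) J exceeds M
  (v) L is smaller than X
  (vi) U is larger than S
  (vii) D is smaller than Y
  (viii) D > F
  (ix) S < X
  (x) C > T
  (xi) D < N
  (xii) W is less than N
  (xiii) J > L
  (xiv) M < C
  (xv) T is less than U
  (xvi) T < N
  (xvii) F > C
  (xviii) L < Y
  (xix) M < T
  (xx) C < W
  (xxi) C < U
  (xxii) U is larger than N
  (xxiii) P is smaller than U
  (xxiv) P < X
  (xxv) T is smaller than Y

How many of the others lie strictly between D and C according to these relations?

Chaining upward from C reaches: F, W, Y, N, U.
Chaining downward from D reaches: M, T, F.
Strictly between C and D are those in both lists: F — 1 element.

1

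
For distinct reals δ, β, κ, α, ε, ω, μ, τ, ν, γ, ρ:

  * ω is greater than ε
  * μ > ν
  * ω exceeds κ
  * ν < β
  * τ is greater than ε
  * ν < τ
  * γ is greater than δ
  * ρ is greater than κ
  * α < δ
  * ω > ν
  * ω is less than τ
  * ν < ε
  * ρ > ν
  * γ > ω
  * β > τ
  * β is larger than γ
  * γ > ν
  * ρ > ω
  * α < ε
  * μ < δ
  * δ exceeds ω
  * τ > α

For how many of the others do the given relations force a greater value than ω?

The elements the relations force above ω are δ, γ, ρ, τ, β — no chain reaches any other.
That is 5.

5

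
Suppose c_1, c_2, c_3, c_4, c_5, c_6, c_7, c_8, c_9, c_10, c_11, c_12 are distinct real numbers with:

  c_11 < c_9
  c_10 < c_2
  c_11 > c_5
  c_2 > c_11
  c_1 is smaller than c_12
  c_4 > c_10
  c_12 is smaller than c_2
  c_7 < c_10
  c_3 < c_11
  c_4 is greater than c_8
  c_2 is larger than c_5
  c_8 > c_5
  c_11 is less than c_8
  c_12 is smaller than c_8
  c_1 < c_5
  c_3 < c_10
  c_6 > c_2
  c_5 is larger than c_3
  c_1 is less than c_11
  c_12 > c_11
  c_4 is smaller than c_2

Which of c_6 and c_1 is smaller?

Following the relations from c_1: c_1 < c_5 < c_11 < c_8 < c_4 < c_2 < c_6.
So c_1 < c_6; c_1 is the smaller of the two.

c_1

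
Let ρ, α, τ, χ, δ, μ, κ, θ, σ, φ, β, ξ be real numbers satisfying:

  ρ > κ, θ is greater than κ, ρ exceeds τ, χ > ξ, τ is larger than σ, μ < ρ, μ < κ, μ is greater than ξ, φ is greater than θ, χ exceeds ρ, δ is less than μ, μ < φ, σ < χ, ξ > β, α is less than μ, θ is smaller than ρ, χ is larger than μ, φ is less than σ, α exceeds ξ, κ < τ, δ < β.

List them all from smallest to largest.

Each adjacent pair is fixed by a given relation: δ < β; β < ξ; ξ < α; α < μ; μ < κ; κ < θ; θ < φ; φ < σ; σ < τ; τ < ρ; ρ < χ. Chaining them end to end gives the full order.

δ < β < ξ < α < μ < κ < θ < φ < σ < τ < ρ < χ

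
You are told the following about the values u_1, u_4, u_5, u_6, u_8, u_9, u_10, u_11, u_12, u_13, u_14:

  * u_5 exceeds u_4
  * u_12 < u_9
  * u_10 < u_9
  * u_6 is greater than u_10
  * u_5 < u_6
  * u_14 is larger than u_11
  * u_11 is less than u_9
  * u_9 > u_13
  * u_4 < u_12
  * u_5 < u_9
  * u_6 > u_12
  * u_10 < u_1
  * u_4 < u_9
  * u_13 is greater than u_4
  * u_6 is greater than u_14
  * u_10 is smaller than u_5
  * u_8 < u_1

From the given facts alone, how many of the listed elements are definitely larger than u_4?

5

Directly above u_4: u_13, u_5, u_12, u_9.
One step further: u_6 (5 so far).
Nothing else is reachable above u_4; 5 in all.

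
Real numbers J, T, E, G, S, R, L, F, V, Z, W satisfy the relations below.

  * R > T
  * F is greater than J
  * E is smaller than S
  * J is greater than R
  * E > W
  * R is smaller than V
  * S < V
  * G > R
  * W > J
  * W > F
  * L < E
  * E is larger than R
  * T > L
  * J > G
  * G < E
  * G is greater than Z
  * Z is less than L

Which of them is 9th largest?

Piecing the relations together gives one ordering: Z < L < T < R < G < J < F < W < E < S < V.
The 9th largest is T.

T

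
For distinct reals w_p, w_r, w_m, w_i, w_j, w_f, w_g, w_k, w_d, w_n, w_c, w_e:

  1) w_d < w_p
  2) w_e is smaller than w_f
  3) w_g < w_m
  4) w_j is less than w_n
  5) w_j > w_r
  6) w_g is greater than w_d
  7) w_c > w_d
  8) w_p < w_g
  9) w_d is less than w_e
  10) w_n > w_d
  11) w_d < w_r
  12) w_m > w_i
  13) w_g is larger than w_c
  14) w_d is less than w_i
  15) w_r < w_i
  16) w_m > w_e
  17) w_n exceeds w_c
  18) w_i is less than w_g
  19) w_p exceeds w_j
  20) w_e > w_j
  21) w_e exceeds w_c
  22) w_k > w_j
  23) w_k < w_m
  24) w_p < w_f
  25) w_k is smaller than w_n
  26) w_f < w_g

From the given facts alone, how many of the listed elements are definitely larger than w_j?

Directly above w_j: w_p, w_k, w_n, w_e.
One step further: w_f, w_g, w_m (7 so far).
Nothing else is reachable above w_j; 7 in all.

7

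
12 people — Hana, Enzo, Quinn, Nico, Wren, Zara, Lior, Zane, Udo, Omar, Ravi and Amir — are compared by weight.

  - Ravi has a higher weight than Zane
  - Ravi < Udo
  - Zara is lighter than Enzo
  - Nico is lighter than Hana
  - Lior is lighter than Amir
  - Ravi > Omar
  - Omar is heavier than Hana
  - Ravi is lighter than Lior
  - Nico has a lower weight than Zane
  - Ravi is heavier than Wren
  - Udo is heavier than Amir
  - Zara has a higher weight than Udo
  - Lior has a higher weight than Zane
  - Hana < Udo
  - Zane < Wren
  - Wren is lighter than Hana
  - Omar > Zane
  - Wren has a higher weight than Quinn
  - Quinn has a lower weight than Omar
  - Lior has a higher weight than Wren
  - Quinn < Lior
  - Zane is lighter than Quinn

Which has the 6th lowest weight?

Omar

Piecing the relations together gives one ordering: Nico < Zane < Quinn < Wren < Hana < Omar < Ravi < Lior < Amir < Udo < Zara < Enzo.
Counting 6 from the smallest end gives Omar.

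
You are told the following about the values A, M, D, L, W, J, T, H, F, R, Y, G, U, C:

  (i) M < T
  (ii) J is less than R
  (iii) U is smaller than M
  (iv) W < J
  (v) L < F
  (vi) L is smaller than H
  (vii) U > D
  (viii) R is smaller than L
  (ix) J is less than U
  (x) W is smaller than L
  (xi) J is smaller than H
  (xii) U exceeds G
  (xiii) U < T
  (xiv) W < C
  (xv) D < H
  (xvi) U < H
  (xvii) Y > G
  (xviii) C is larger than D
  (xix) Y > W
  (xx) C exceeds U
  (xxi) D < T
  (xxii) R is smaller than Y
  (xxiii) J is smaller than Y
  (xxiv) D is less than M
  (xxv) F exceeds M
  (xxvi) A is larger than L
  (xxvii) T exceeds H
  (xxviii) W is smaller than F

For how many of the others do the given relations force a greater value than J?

10

From J the given relations immediately reach R, U, H, Y.
From those, L, M, C, T — 8 in total.
From those, A, F — 10 in total.
No other element is forced above J by the given relations, so the count is 10.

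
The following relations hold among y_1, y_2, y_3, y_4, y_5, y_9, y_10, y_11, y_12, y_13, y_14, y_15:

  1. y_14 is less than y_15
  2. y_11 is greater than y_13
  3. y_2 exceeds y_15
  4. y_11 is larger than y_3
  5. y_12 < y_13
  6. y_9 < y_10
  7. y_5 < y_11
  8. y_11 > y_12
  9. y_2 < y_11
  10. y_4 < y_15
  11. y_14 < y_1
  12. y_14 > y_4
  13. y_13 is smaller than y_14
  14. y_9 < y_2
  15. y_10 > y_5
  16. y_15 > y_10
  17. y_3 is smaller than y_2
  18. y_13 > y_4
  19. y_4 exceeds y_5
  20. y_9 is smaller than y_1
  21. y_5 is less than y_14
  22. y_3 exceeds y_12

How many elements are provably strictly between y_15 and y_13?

1

The relations place y_13 below y_15. An element lies strictly between them when it is forced above y_13 and also forced below y_15.
Above y_13: {y_14, y_1, y_2, y_11}. Below y_15: {y_5, y_9, y_4, y_12, y_14, y_10}.
Intersection: {y_14} — 1.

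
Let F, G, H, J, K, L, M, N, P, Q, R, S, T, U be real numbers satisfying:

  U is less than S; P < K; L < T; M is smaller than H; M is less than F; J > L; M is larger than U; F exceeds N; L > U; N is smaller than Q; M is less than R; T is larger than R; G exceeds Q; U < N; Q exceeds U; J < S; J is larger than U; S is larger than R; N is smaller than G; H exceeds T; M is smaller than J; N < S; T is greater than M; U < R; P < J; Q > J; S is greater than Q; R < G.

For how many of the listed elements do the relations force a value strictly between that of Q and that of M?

The relations place M below Q. An element lies strictly between them when it is forced above M and also forced below Q.
Above M: {R, J, G, T, S, H, F}. Below Q: {U, P, N, L, J}.
Intersection: {J} — 1.

1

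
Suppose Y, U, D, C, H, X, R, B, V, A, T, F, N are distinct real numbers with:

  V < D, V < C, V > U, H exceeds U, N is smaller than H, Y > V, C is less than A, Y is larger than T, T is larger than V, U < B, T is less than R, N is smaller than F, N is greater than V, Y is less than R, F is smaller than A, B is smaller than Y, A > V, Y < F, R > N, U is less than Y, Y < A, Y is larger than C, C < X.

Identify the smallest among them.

U

V is not least since U < V; C is not least since V < C; B is not least since U < B; X is not least since C < X; T is not least since V < T; Y is not least since V < Y; N is not least since V < N; F is not least since Y < F; H is not least since N < H; R is not least since T < R; A is not least since C < A; D is not least since V < D.
Only U has nothing below it, so U is the smallest.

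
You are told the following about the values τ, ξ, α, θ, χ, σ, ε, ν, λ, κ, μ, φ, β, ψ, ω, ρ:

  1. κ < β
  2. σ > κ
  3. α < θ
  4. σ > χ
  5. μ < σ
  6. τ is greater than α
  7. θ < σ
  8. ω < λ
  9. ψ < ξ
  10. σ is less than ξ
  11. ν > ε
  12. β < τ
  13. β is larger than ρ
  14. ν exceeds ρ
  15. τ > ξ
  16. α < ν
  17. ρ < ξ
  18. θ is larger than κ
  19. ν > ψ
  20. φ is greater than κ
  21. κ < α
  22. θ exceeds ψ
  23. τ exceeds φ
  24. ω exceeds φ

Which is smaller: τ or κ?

κ

κ < α and α < θ give κ < θ.
With θ < σ: κ < α < θ < σ.
With σ < ξ: κ < α < θ < σ < ξ.
Then ξ < τ extends the chain to τ.
So κ < τ; κ is the smaller of the two.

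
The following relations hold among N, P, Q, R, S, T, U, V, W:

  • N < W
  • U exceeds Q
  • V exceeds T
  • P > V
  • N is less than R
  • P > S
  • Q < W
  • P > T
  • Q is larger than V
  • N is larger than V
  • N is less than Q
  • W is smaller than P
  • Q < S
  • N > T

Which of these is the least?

Chaining upward from T: directly above it, V, N, P; then Q, R, W; then S, U.
That covers every other element, and nothing is given below T, so T is the least.

T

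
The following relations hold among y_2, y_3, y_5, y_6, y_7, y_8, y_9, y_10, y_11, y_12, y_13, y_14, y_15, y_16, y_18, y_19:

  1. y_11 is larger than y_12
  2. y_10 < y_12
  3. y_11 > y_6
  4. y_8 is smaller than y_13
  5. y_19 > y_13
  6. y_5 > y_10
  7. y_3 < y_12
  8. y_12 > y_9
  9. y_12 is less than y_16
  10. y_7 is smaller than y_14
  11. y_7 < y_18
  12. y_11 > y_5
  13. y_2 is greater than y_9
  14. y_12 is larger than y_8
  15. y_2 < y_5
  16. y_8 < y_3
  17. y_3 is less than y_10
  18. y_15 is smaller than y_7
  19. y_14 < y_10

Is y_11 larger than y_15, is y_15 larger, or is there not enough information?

Chaining the given relations: y_15 < y_7 < y_14 < y_10 < y_5 < y_11.
So y_11 is larger.

y_11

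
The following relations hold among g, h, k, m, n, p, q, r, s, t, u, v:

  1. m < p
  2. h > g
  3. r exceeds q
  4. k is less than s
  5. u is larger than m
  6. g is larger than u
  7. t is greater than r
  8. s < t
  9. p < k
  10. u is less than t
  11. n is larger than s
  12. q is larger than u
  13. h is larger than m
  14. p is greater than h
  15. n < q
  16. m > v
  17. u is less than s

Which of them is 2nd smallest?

The consecutive relations fix a unique order: v < m < u < g < h < p < k < s < n < q < r < t.
Counting 2 from the smallest end gives m.

m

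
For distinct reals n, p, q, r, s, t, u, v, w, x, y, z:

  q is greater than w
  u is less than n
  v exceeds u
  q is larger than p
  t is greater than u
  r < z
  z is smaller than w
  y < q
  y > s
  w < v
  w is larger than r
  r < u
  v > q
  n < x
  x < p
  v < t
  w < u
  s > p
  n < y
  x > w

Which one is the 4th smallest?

Piecing the relations together gives one ordering: r < z < w < u < n < x < p < s < y < q < v < t.
The 4th smallest is u.

u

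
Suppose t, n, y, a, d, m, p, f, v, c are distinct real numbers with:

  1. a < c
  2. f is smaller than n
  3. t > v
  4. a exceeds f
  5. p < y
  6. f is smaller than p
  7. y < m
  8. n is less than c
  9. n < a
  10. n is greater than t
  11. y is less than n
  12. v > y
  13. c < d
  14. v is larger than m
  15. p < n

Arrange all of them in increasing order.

f < p < y < m < v < t < n < a < c < d

Each adjacent pair is fixed by a given relation: f < p; p < y; y < m; m < v; v < t; t < n; n < a; a < c; c < d. Chaining them end to end gives the full order.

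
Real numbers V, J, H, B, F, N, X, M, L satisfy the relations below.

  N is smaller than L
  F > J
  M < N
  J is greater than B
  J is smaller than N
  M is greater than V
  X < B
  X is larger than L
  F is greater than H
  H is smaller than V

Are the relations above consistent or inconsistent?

inconsistent

We have J < N stated directly, yet also N < L < X < B < J by chaining the others — so N < J. Contradiction.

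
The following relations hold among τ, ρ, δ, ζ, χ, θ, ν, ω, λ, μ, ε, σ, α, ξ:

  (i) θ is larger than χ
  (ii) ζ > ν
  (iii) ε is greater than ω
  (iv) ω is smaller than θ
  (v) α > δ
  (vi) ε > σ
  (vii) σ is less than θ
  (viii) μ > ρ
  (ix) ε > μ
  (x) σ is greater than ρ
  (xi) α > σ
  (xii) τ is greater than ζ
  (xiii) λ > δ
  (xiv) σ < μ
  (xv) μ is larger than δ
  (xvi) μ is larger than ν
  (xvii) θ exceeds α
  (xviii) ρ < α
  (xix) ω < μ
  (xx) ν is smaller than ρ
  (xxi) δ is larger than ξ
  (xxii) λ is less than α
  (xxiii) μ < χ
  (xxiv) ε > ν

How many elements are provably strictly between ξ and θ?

5

Chaining upward from ξ reaches: δ, μ, λ, χ, ε, α.
Chaining downward from θ reaches: ν, δ, ρ, ω, σ, μ, λ, χ, α.
Strictly between ξ and θ are those in both lists: δ, μ, λ, χ, α — 5 elements.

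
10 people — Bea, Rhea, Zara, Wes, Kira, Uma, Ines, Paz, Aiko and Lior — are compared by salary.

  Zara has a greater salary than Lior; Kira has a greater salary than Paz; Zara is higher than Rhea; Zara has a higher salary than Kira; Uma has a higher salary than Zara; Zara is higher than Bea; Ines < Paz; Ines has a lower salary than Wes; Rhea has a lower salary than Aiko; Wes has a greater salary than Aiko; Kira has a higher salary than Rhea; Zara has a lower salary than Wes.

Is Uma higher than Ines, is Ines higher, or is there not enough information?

Uma

The relevant relations are Ines < Paz; Paz < Kira; Kira < Zara; Zara < Uma.
Chaining these gives Ines < Paz < Kira < Zara < Uma.
So Uma is higher.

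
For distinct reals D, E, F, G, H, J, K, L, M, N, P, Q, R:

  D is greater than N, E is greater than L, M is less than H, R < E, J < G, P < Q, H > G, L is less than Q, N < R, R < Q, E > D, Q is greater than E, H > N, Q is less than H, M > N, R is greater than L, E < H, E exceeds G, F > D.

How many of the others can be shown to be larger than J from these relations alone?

4

The elements the relations force above J are G, E, Q, H — no chain reaches any other.
That is 4.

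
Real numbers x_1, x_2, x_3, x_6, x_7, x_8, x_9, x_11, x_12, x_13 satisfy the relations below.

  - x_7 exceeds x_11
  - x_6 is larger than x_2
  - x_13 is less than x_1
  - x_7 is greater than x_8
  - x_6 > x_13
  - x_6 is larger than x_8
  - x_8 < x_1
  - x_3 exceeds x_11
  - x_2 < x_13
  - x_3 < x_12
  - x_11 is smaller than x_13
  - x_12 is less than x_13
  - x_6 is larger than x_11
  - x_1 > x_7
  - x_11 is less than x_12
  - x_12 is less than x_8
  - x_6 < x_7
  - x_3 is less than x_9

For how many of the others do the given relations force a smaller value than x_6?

6

The elements the relations force below x_6 are x_11, x_3, x_12, x_8, x_2, x_13 — no chain reaches any other.
That is 6.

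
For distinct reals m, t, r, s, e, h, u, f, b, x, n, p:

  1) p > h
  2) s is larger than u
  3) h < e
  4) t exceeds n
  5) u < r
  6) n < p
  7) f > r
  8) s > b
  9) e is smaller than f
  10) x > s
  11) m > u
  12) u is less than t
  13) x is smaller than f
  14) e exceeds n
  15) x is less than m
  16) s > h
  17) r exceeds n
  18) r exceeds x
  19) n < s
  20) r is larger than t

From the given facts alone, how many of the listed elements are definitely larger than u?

The elements the relations force above u are t, s, x, r, m, f — no chain reaches any other.
That is 6.

6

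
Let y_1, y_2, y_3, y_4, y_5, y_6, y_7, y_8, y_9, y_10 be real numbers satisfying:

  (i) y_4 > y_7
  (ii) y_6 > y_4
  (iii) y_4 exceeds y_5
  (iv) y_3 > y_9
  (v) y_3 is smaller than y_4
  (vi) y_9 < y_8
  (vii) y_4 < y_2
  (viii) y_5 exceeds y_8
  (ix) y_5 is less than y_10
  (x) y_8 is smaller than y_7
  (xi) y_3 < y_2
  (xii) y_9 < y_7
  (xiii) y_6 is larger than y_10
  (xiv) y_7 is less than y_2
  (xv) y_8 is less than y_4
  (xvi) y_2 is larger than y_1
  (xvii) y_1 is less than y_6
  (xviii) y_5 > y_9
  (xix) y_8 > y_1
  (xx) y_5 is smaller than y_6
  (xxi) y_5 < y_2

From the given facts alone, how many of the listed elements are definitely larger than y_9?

The elements the relations force above y_9 are y_8, y_7, y_3, y_5, y_4, y_2, y_10, y_6 — no chain reaches any other.
That is 8.

8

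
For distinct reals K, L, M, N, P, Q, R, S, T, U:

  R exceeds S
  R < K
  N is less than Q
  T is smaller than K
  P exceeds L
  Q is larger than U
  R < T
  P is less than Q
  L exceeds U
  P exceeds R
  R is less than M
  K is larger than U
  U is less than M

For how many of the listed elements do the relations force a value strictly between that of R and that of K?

1

The relations place R below K. An element lies strictly between them when it is forced above R and also forced below K.
Above R: {M, T, P, Q}. Below K: {S, U, T}.
Intersection: {T} — 1.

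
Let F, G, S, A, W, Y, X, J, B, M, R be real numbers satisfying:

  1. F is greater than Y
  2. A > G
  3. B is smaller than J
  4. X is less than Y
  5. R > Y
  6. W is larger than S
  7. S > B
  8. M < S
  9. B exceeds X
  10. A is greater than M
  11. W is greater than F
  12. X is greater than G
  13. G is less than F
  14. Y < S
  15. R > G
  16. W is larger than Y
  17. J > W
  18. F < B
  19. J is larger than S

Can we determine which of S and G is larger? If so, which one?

S

G < X and X < Y give G < Y.
With Y < F: G < X < Y < F.
With F < B: G < X < Y < F < B.
Then B < S extends the chain to S.
So S is larger.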